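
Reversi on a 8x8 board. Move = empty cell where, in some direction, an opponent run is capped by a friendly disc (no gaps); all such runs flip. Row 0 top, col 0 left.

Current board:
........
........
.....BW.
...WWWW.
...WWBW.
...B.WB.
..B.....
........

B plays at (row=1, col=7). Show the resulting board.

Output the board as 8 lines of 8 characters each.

Answer: ........
.......B
.....BB.
...WWBW.
...WBBW.
...B.WB.
..B.....
........

Derivation:
Place B at (1,7); scan 8 dirs for brackets.
Dir NW: first cell '.' (not opp) -> no flip
Dir N: first cell '.' (not opp) -> no flip
Dir NE: edge -> no flip
Dir W: first cell '.' (not opp) -> no flip
Dir E: edge -> no flip
Dir SW: opp run (2,6) (3,5) (4,4) capped by B -> flip
Dir S: first cell '.' (not opp) -> no flip
Dir SE: edge -> no flip
All flips: (2,6) (3,5) (4,4)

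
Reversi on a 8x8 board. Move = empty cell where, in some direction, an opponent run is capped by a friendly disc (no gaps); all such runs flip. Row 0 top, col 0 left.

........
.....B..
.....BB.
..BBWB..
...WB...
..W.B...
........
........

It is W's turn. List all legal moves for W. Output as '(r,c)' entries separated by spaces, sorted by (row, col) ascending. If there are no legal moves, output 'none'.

(0,4): no bracket -> illegal
(0,5): no bracket -> illegal
(0,6): no bracket -> illegal
(1,4): no bracket -> illegal
(1,6): flips 1 -> legal
(1,7): no bracket -> illegal
(2,1): flips 1 -> legal
(2,2): no bracket -> illegal
(2,3): flips 1 -> legal
(2,4): no bracket -> illegal
(2,7): no bracket -> illegal
(3,1): flips 2 -> legal
(3,6): flips 1 -> legal
(3,7): no bracket -> illegal
(4,1): no bracket -> illegal
(4,2): no bracket -> illegal
(4,5): flips 1 -> legal
(4,6): no bracket -> illegal
(5,3): no bracket -> illegal
(5,5): no bracket -> illegal
(6,3): no bracket -> illegal
(6,4): flips 2 -> legal
(6,5): flips 1 -> legal

Answer: (1,6) (2,1) (2,3) (3,1) (3,6) (4,5) (6,4) (6,5)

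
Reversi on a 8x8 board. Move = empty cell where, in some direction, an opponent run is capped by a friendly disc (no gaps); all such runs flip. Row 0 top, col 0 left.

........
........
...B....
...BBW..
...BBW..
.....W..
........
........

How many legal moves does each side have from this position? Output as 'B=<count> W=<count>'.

-- B to move --
(2,4): no bracket -> illegal
(2,5): no bracket -> illegal
(2,6): flips 1 -> legal
(3,6): flips 1 -> legal
(4,6): flips 1 -> legal
(5,4): no bracket -> illegal
(5,6): flips 1 -> legal
(6,4): no bracket -> illegal
(6,5): no bracket -> illegal
(6,6): flips 1 -> legal
B mobility = 5
-- W to move --
(1,2): flips 2 -> legal
(1,3): no bracket -> illegal
(1,4): no bracket -> illegal
(2,2): flips 2 -> legal
(2,4): no bracket -> illegal
(2,5): no bracket -> illegal
(3,2): flips 2 -> legal
(4,2): flips 2 -> legal
(5,2): no bracket -> illegal
(5,3): flips 1 -> legal
(5,4): no bracket -> illegal
W mobility = 5

Answer: B=5 W=5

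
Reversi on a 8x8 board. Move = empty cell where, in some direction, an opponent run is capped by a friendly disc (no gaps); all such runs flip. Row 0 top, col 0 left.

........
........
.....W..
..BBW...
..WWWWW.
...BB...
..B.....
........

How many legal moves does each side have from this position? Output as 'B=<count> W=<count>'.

-- B to move --
(1,4): no bracket -> illegal
(1,5): no bracket -> illegal
(1,6): no bracket -> illegal
(2,3): no bracket -> illegal
(2,4): flips 2 -> legal
(2,6): no bracket -> illegal
(3,1): flips 1 -> legal
(3,5): flips 2 -> legal
(3,6): flips 1 -> legal
(3,7): no bracket -> illegal
(4,1): no bracket -> illegal
(4,7): no bracket -> illegal
(5,1): flips 1 -> legal
(5,2): flips 1 -> legal
(5,5): flips 1 -> legal
(5,6): no bracket -> illegal
(5,7): no bracket -> illegal
B mobility = 7
-- W to move --
(2,1): flips 1 -> legal
(2,2): flips 2 -> legal
(2,3): flips 1 -> legal
(2,4): flips 1 -> legal
(3,1): flips 2 -> legal
(4,1): no bracket -> illegal
(5,1): no bracket -> illegal
(5,2): no bracket -> illegal
(5,5): no bracket -> illegal
(6,1): no bracket -> illegal
(6,3): flips 2 -> legal
(6,4): flips 2 -> legal
(6,5): flips 1 -> legal
(7,1): flips 2 -> legal
(7,2): no bracket -> illegal
(7,3): no bracket -> illegal
W mobility = 9

Answer: B=7 W=9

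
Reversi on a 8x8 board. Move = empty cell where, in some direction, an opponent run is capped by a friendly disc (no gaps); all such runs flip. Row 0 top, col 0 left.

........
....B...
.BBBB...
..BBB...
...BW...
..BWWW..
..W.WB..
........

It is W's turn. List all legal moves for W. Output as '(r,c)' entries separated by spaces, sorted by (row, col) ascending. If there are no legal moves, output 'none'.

(0,3): no bracket -> illegal
(0,4): flips 3 -> legal
(0,5): no bracket -> illegal
(1,0): flips 3 -> legal
(1,1): flips 2 -> legal
(1,2): no bracket -> illegal
(1,3): flips 3 -> legal
(1,5): no bracket -> illegal
(2,0): no bracket -> illegal
(2,5): no bracket -> illegal
(3,0): no bracket -> illegal
(3,1): no bracket -> illegal
(3,5): no bracket -> illegal
(4,1): no bracket -> illegal
(4,2): flips 2 -> legal
(4,5): no bracket -> illegal
(5,1): flips 1 -> legal
(5,6): no bracket -> illegal
(6,1): no bracket -> illegal
(6,3): no bracket -> illegal
(6,6): flips 1 -> legal
(7,4): no bracket -> illegal
(7,5): flips 1 -> legal
(7,6): flips 1 -> legal

Answer: (0,4) (1,0) (1,1) (1,3) (4,2) (5,1) (6,6) (7,5) (7,6)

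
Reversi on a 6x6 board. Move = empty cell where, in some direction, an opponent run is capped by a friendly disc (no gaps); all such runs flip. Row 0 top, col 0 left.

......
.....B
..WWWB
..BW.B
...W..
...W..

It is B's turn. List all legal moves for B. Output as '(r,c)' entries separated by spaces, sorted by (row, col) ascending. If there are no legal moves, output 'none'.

Answer: (1,2) (1,3) (1,4) (2,1) (3,4) (4,2) (5,4)

Derivation:
(1,1): no bracket -> illegal
(1,2): flips 1 -> legal
(1,3): flips 1 -> legal
(1,4): flips 1 -> legal
(2,1): flips 3 -> legal
(3,1): no bracket -> illegal
(3,4): flips 1 -> legal
(4,2): flips 2 -> legal
(4,4): no bracket -> illegal
(5,2): no bracket -> illegal
(5,4): flips 1 -> legal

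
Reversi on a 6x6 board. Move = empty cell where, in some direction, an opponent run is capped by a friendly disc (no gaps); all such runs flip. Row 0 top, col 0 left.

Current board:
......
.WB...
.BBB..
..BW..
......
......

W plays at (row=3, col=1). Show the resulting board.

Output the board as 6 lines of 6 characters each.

Answer: ......
.WB...
.WBB..
.WWW..
......
......

Derivation:
Place W at (3,1); scan 8 dirs for brackets.
Dir NW: first cell '.' (not opp) -> no flip
Dir N: opp run (2,1) capped by W -> flip
Dir NE: opp run (2,2), next='.' -> no flip
Dir W: first cell '.' (not opp) -> no flip
Dir E: opp run (3,2) capped by W -> flip
Dir SW: first cell '.' (not opp) -> no flip
Dir S: first cell '.' (not opp) -> no flip
Dir SE: first cell '.' (not opp) -> no flip
All flips: (2,1) (3,2)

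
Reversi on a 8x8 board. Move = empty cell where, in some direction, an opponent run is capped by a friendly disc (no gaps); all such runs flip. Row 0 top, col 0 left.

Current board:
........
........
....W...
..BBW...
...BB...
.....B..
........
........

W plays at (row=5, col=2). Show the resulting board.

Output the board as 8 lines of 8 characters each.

Answer: ........
........
....W...
..BBW...
...WB...
..W..B..
........
........

Derivation:
Place W at (5,2); scan 8 dirs for brackets.
Dir NW: first cell '.' (not opp) -> no flip
Dir N: first cell '.' (not opp) -> no flip
Dir NE: opp run (4,3) capped by W -> flip
Dir W: first cell '.' (not opp) -> no flip
Dir E: first cell '.' (not opp) -> no flip
Dir SW: first cell '.' (not opp) -> no flip
Dir S: first cell '.' (not opp) -> no flip
Dir SE: first cell '.' (not opp) -> no flip
All flips: (4,3)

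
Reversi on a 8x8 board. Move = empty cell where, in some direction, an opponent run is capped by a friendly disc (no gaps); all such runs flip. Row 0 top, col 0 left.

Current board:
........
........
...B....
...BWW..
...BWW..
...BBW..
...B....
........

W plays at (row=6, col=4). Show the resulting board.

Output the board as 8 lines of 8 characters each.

Place W at (6,4); scan 8 dirs for brackets.
Dir NW: opp run (5,3), next='.' -> no flip
Dir N: opp run (5,4) capped by W -> flip
Dir NE: first cell 'W' (not opp) -> no flip
Dir W: opp run (6,3), next='.' -> no flip
Dir E: first cell '.' (not opp) -> no flip
Dir SW: first cell '.' (not opp) -> no flip
Dir S: first cell '.' (not opp) -> no flip
Dir SE: first cell '.' (not opp) -> no flip
All flips: (5,4)

Answer: ........
........
...B....
...BWW..
...BWW..
...BWW..
...BW...
........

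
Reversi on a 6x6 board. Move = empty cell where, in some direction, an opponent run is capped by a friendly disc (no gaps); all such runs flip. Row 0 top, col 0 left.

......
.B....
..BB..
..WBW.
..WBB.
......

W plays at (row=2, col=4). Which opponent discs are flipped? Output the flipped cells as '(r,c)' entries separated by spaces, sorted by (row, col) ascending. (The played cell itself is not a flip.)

Answer: (3,3)

Derivation:
Dir NW: first cell '.' (not opp) -> no flip
Dir N: first cell '.' (not opp) -> no flip
Dir NE: first cell '.' (not opp) -> no flip
Dir W: opp run (2,3) (2,2), next='.' -> no flip
Dir E: first cell '.' (not opp) -> no flip
Dir SW: opp run (3,3) capped by W -> flip
Dir S: first cell 'W' (not opp) -> no flip
Dir SE: first cell '.' (not opp) -> no flip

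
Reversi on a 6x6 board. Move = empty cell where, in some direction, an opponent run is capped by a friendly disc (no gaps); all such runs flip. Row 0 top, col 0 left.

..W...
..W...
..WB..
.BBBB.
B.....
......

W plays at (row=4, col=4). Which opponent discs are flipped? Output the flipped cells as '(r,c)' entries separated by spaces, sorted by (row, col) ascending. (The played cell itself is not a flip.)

Answer: (3,3)

Derivation:
Dir NW: opp run (3,3) capped by W -> flip
Dir N: opp run (3,4), next='.' -> no flip
Dir NE: first cell '.' (not opp) -> no flip
Dir W: first cell '.' (not opp) -> no flip
Dir E: first cell '.' (not opp) -> no flip
Dir SW: first cell '.' (not opp) -> no flip
Dir S: first cell '.' (not opp) -> no flip
Dir SE: first cell '.' (not opp) -> no flip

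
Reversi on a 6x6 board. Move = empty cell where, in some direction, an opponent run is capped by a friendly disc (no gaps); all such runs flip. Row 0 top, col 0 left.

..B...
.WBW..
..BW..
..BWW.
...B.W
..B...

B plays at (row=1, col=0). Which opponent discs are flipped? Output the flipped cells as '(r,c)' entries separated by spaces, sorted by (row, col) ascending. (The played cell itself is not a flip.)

Answer: (1,1)

Derivation:
Dir NW: edge -> no flip
Dir N: first cell '.' (not opp) -> no flip
Dir NE: first cell '.' (not opp) -> no flip
Dir W: edge -> no flip
Dir E: opp run (1,1) capped by B -> flip
Dir SW: edge -> no flip
Dir S: first cell '.' (not opp) -> no flip
Dir SE: first cell '.' (not opp) -> no flip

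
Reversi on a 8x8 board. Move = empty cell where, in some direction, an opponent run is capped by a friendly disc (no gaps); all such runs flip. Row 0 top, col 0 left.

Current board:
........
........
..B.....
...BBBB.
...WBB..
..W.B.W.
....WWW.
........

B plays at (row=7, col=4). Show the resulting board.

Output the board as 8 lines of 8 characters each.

Place B at (7,4); scan 8 dirs for brackets.
Dir NW: first cell '.' (not opp) -> no flip
Dir N: opp run (6,4) capped by B -> flip
Dir NE: opp run (6,5) (5,6), next='.' -> no flip
Dir W: first cell '.' (not opp) -> no flip
Dir E: first cell '.' (not opp) -> no flip
Dir SW: edge -> no flip
Dir S: edge -> no flip
Dir SE: edge -> no flip
All flips: (6,4)

Answer: ........
........
..B.....
...BBBB.
...WBB..
..W.B.W.
....BWW.
....B...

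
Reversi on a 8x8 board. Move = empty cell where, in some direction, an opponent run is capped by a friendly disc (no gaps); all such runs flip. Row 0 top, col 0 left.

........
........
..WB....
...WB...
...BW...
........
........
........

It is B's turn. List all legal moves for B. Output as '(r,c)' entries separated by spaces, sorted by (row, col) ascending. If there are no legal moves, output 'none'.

Answer: (2,1) (3,2) (4,5) (5,4)

Derivation:
(1,1): no bracket -> illegal
(1,2): no bracket -> illegal
(1,3): no bracket -> illegal
(2,1): flips 1 -> legal
(2,4): no bracket -> illegal
(3,1): no bracket -> illegal
(3,2): flips 1 -> legal
(3,5): no bracket -> illegal
(4,2): no bracket -> illegal
(4,5): flips 1 -> legal
(5,3): no bracket -> illegal
(5,4): flips 1 -> legal
(5,5): no bracket -> illegal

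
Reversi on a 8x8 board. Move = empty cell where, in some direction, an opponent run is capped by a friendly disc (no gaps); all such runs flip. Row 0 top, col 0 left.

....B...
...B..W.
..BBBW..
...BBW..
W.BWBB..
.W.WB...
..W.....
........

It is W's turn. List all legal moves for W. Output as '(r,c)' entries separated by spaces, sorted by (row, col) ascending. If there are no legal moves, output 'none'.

(0,2): flips 2 -> legal
(0,3): flips 3 -> legal
(0,5): no bracket -> illegal
(1,1): no bracket -> illegal
(1,2): no bracket -> illegal
(1,4): no bracket -> illegal
(1,5): flips 3 -> legal
(2,1): flips 3 -> legal
(3,1): flips 1 -> legal
(3,2): flips 2 -> legal
(3,6): no bracket -> illegal
(4,1): flips 1 -> legal
(4,6): flips 2 -> legal
(5,2): no bracket -> illegal
(5,5): flips 2 -> legal
(5,6): no bracket -> illegal
(6,3): no bracket -> illegal
(6,4): no bracket -> illegal
(6,5): flips 1 -> legal

Answer: (0,2) (0,3) (1,5) (2,1) (3,1) (3,2) (4,1) (4,6) (5,5) (6,5)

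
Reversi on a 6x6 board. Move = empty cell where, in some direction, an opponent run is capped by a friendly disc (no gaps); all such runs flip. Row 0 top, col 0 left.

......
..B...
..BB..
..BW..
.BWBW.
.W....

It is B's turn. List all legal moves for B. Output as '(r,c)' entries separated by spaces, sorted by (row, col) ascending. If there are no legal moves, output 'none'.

Answer: (3,4) (4,5) (5,2) (5,5)

Derivation:
(2,4): no bracket -> illegal
(3,1): no bracket -> illegal
(3,4): flips 1 -> legal
(3,5): no bracket -> illegal
(4,0): no bracket -> illegal
(4,5): flips 1 -> legal
(5,0): no bracket -> illegal
(5,2): flips 1 -> legal
(5,3): no bracket -> illegal
(5,4): no bracket -> illegal
(5,5): flips 2 -> legal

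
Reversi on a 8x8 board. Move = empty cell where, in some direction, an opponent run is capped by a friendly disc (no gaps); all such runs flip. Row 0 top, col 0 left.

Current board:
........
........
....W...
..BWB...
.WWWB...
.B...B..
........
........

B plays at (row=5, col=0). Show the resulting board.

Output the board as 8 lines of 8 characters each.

Place B at (5,0); scan 8 dirs for brackets.
Dir NW: edge -> no flip
Dir N: first cell '.' (not opp) -> no flip
Dir NE: opp run (4,1) capped by B -> flip
Dir W: edge -> no flip
Dir E: first cell 'B' (not opp) -> no flip
Dir SW: edge -> no flip
Dir S: first cell '.' (not opp) -> no flip
Dir SE: first cell '.' (not opp) -> no flip
All flips: (4,1)

Answer: ........
........
....W...
..BWB...
.BWWB...
BB...B..
........
........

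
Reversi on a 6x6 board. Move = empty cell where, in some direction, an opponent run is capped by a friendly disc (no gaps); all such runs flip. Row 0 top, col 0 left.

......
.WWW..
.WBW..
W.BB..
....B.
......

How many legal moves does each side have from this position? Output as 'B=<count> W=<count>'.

-- B to move --
(0,0): flips 1 -> legal
(0,1): no bracket -> illegal
(0,2): flips 1 -> legal
(0,3): flips 2 -> legal
(0,4): flips 1 -> legal
(1,0): flips 1 -> legal
(1,4): flips 1 -> legal
(2,0): flips 1 -> legal
(2,4): flips 1 -> legal
(3,1): no bracket -> illegal
(3,4): no bracket -> illegal
(4,0): no bracket -> illegal
(4,1): no bracket -> illegal
B mobility = 8
-- W to move --
(2,4): no bracket -> illegal
(3,1): flips 1 -> legal
(3,4): no bracket -> illegal
(3,5): no bracket -> illegal
(4,1): flips 1 -> legal
(4,2): flips 2 -> legal
(4,3): flips 2 -> legal
(4,5): no bracket -> illegal
(5,3): no bracket -> illegal
(5,4): no bracket -> illegal
(5,5): flips 3 -> legal
W mobility = 5

Answer: B=8 W=5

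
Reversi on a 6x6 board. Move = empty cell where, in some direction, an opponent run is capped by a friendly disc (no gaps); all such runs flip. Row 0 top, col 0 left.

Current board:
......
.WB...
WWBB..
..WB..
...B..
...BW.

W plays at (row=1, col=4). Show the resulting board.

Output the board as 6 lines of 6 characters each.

Answer: ......
.WB.W.
WWBW..
..WB..
...B..
...BW.

Derivation:
Place W at (1,4); scan 8 dirs for brackets.
Dir NW: first cell '.' (not opp) -> no flip
Dir N: first cell '.' (not opp) -> no flip
Dir NE: first cell '.' (not opp) -> no flip
Dir W: first cell '.' (not opp) -> no flip
Dir E: first cell '.' (not opp) -> no flip
Dir SW: opp run (2,3) capped by W -> flip
Dir S: first cell '.' (not opp) -> no flip
Dir SE: first cell '.' (not opp) -> no flip
All flips: (2,3)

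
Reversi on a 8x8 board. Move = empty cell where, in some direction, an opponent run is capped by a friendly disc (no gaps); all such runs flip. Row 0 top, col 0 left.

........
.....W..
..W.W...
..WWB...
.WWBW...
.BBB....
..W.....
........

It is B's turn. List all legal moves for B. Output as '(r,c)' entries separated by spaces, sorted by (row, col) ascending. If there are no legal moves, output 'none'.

(0,4): no bracket -> illegal
(0,5): no bracket -> illegal
(0,6): flips 4 -> legal
(1,1): no bracket -> illegal
(1,2): flips 3 -> legal
(1,3): no bracket -> illegal
(1,4): flips 1 -> legal
(1,6): no bracket -> illegal
(2,1): flips 1 -> legal
(2,3): flips 1 -> legal
(2,5): no bracket -> illegal
(2,6): no bracket -> illegal
(3,0): flips 1 -> legal
(3,1): flips 4 -> legal
(3,5): flips 1 -> legal
(4,0): flips 2 -> legal
(4,5): flips 1 -> legal
(5,0): no bracket -> illegal
(5,4): flips 1 -> legal
(5,5): no bracket -> illegal
(6,1): no bracket -> illegal
(6,3): no bracket -> illegal
(7,1): flips 1 -> legal
(7,2): flips 1 -> legal
(7,3): flips 1 -> legal

Answer: (0,6) (1,2) (1,4) (2,1) (2,3) (3,0) (3,1) (3,5) (4,0) (4,5) (5,4) (7,1) (7,2) (7,3)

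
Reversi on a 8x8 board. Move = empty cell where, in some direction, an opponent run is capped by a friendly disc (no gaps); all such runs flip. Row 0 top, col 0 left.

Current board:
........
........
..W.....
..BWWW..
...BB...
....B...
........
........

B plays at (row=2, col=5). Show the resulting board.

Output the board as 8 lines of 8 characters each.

Place B at (2,5); scan 8 dirs for brackets.
Dir NW: first cell '.' (not opp) -> no flip
Dir N: first cell '.' (not opp) -> no flip
Dir NE: first cell '.' (not opp) -> no flip
Dir W: first cell '.' (not opp) -> no flip
Dir E: first cell '.' (not opp) -> no flip
Dir SW: opp run (3,4) capped by B -> flip
Dir S: opp run (3,5), next='.' -> no flip
Dir SE: first cell '.' (not opp) -> no flip
All flips: (3,4)

Answer: ........
........
..W..B..
..BWBW..
...BB...
....B...
........
........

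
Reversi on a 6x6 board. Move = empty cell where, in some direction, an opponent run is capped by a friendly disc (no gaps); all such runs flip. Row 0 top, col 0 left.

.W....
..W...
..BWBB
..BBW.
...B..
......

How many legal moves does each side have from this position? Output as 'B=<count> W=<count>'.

-- B to move --
(0,0): no bracket -> illegal
(0,2): flips 1 -> legal
(0,3): no bracket -> illegal
(1,0): no bracket -> illegal
(1,1): no bracket -> illegal
(1,3): flips 1 -> legal
(1,4): flips 1 -> legal
(2,1): no bracket -> illegal
(3,5): flips 1 -> legal
(4,4): flips 1 -> legal
(4,5): no bracket -> illegal
B mobility = 5
-- W to move --
(1,1): no bracket -> illegal
(1,3): no bracket -> illegal
(1,4): flips 1 -> legal
(1,5): no bracket -> illegal
(2,1): flips 1 -> legal
(3,1): flips 2 -> legal
(3,5): no bracket -> illegal
(4,1): flips 1 -> legal
(4,2): flips 2 -> legal
(4,4): no bracket -> illegal
(5,2): flips 1 -> legal
(5,3): flips 2 -> legal
(5,4): no bracket -> illegal
W mobility = 7

Answer: B=5 W=7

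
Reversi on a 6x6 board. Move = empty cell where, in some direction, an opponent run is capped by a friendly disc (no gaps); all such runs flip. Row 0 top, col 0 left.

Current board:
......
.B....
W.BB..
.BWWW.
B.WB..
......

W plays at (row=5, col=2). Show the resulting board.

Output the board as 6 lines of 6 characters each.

Place W at (5,2); scan 8 dirs for brackets.
Dir NW: first cell '.' (not opp) -> no flip
Dir N: first cell 'W' (not opp) -> no flip
Dir NE: opp run (4,3) capped by W -> flip
Dir W: first cell '.' (not opp) -> no flip
Dir E: first cell '.' (not opp) -> no flip
Dir SW: edge -> no flip
Dir S: edge -> no flip
Dir SE: edge -> no flip
All flips: (4,3)

Answer: ......
.B....
W.BB..
.BWWW.
B.WW..
..W...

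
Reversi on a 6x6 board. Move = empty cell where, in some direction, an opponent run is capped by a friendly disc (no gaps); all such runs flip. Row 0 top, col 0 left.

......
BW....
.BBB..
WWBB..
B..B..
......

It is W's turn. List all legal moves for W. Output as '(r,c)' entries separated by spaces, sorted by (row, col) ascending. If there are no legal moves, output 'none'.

(0,0): no bracket -> illegal
(0,1): no bracket -> illegal
(1,2): flips 1 -> legal
(1,3): flips 1 -> legal
(1,4): no bracket -> illegal
(2,0): no bracket -> illegal
(2,4): no bracket -> illegal
(3,4): flips 2 -> legal
(4,1): no bracket -> illegal
(4,2): no bracket -> illegal
(4,4): flips 2 -> legal
(5,0): flips 1 -> legal
(5,1): no bracket -> illegal
(5,2): no bracket -> illegal
(5,3): no bracket -> illegal
(5,4): no bracket -> illegal

Answer: (1,2) (1,3) (3,4) (4,4) (5,0)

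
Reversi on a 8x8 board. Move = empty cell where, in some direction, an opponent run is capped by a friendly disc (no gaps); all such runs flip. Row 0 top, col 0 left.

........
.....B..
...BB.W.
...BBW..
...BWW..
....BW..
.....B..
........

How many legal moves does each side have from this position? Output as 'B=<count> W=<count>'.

Answer: B=6 W=11

Derivation:
-- B to move --
(1,6): no bracket -> illegal
(1,7): no bracket -> illegal
(2,5): flips 3 -> legal
(2,7): no bracket -> illegal
(3,6): flips 2 -> legal
(3,7): flips 1 -> legal
(4,6): flips 3 -> legal
(5,3): no bracket -> illegal
(5,6): flips 2 -> legal
(6,4): no bracket -> illegal
(6,6): flips 2 -> legal
B mobility = 6
-- W to move --
(0,4): flips 1 -> legal
(0,5): no bracket -> illegal
(0,6): no bracket -> illegal
(1,2): flips 2 -> legal
(1,3): flips 1 -> legal
(1,4): flips 2 -> legal
(1,6): no bracket -> illegal
(2,2): flips 1 -> legal
(2,5): no bracket -> illegal
(3,2): flips 2 -> legal
(4,2): flips 1 -> legal
(5,2): no bracket -> illegal
(5,3): flips 1 -> legal
(5,6): no bracket -> illegal
(6,3): flips 1 -> legal
(6,4): flips 1 -> legal
(6,6): no bracket -> illegal
(7,4): no bracket -> illegal
(7,5): flips 1 -> legal
(7,6): no bracket -> illegal
W mobility = 11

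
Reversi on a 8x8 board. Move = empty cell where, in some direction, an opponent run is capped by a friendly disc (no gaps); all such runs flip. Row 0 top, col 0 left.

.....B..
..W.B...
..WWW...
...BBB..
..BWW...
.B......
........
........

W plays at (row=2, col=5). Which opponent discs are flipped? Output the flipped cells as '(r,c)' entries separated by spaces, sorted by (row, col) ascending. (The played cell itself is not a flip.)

Answer: (3,4)

Derivation:
Dir NW: opp run (1,4), next='.' -> no flip
Dir N: first cell '.' (not opp) -> no flip
Dir NE: first cell '.' (not opp) -> no flip
Dir W: first cell 'W' (not opp) -> no flip
Dir E: first cell '.' (not opp) -> no flip
Dir SW: opp run (3,4) capped by W -> flip
Dir S: opp run (3,5), next='.' -> no flip
Dir SE: first cell '.' (not opp) -> no flip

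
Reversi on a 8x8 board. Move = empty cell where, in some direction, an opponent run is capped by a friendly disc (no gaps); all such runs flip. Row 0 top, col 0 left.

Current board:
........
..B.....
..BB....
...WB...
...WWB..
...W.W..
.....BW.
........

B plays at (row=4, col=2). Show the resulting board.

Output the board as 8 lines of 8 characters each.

Place B at (4,2); scan 8 dirs for brackets.
Dir NW: first cell '.' (not opp) -> no flip
Dir N: first cell '.' (not opp) -> no flip
Dir NE: opp run (3,3), next='.' -> no flip
Dir W: first cell '.' (not opp) -> no flip
Dir E: opp run (4,3) (4,4) capped by B -> flip
Dir SW: first cell '.' (not opp) -> no flip
Dir S: first cell '.' (not opp) -> no flip
Dir SE: opp run (5,3), next='.' -> no flip
All flips: (4,3) (4,4)

Answer: ........
..B.....
..BB....
...WB...
..BBBB..
...W.W..
.....BW.
........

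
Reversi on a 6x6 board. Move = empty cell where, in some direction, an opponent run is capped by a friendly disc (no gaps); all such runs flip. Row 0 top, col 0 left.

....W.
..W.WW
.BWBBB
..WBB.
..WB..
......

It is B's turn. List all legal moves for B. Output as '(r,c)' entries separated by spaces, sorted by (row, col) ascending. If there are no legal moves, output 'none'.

Answer: (0,1) (0,3) (0,5) (1,1) (3,1) (4,1) (5,1)

Derivation:
(0,1): flips 1 -> legal
(0,2): no bracket -> illegal
(0,3): flips 2 -> legal
(0,5): flips 2 -> legal
(1,1): flips 1 -> legal
(1,3): no bracket -> illegal
(3,1): flips 1 -> legal
(4,1): flips 2 -> legal
(5,1): flips 1 -> legal
(5,2): no bracket -> illegal
(5,3): no bracket -> illegal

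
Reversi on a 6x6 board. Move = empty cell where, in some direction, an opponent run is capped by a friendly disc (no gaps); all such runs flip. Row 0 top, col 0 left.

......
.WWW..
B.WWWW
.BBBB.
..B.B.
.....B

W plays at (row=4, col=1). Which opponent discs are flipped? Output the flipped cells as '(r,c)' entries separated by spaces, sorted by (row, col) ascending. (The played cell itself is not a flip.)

Dir NW: first cell '.' (not opp) -> no flip
Dir N: opp run (3,1), next='.' -> no flip
Dir NE: opp run (3,2) capped by W -> flip
Dir W: first cell '.' (not opp) -> no flip
Dir E: opp run (4,2), next='.' -> no flip
Dir SW: first cell '.' (not opp) -> no flip
Dir S: first cell '.' (not opp) -> no flip
Dir SE: first cell '.' (not opp) -> no flip

Answer: (3,2)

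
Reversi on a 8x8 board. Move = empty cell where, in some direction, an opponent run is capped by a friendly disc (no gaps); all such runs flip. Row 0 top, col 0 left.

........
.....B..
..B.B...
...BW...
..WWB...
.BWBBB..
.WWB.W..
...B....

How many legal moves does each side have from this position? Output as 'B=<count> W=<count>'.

-- B to move --
(2,3): no bracket -> illegal
(2,5): no bracket -> illegal
(3,1): flips 1 -> legal
(3,2): flips 1 -> legal
(3,5): flips 1 -> legal
(4,1): flips 3 -> legal
(4,5): no bracket -> illegal
(5,0): no bracket -> illegal
(5,6): no bracket -> illegal
(6,0): flips 2 -> legal
(6,4): no bracket -> illegal
(6,6): no bracket -> illegal
(7,0): no bracket -> illegal
(7,1): flips 2 -> legal
(7,2): no bracket -> illegal
(7,4): no bracket -> illegal
(7,5): flips 1 -> legal
(7,6): flips 1 -> legal
B mobility = 8
-- W to move --
(0,4): no bracket -> illegal
(0,5): no bracket -> illegal
(0,6): flips 3 -> legal
(1,1): no bracket -> illegal
(1,2): no bracket -> illegal
(1,3): no bracket -> illegal
(1,4): flips 1 -> legal
(1,6): no bracket -> illegal
(2,1): no bracket -> illegal
(2,3): flips 1 -> legal
(2,5): no bracket -> illegal
(2,6): no bracket -> illegal
(3,1): no bracket -> illegal
(3,2): flips 1 -> legal
(3,5): flips 2 -> legal
(4,0): flips 1 -> legal
(4,1): flips 1 -> legal
(4,5): flips 2 -> legal
(4,6): no bracket -> illegal
(5,0): flips 1 -> legal
(5,6): flips 3 -> legal
(6,0): flips 1 -> legal
(6,4): flips 4 -> legal
(6,6): no bracket -> illegal
(7,2): no bracket -> illegal
(7,4): flips 1 -> legal
W mobility = 13

Answer: B=8 W=13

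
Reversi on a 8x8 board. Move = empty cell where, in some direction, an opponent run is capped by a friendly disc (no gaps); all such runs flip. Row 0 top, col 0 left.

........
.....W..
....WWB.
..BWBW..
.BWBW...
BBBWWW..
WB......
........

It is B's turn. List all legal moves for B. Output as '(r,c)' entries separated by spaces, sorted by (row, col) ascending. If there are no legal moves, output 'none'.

(0,4): flips 1 -> legal
(0,5): no bracket -> illegal
(0,6): flips 4 -> legal
(1,3): no bracket -> illegal
(1,4): flips 1 -> legal
(1,6): flips 1 -> legal
(2,2): no bracket -> illegal
(2,3): flips 3 -> legal
(3,1): no bracket -> illegal
(3,6): flips 1 -> legal
(4,5): flips 1 -> legal
(4,6): no bracket -> illegal
(5,6): flips 3 -> legal
(6,2): flips 3 -> legal
(6,3): flips 1 -> legal
(6,4): flips 2 -> legal
(6,5): flips 1 -> legal
(6,6): no bracket -> illegal
(7,0): flips 1 -> legal
(7,1): no bracket -> illegal

Answer: (0,4) (0,6) (1,4) (1,6) (2,3) (3,6) (4,5) (5,6) (6,2) (6,3) (6,4) (6,5) (7,0)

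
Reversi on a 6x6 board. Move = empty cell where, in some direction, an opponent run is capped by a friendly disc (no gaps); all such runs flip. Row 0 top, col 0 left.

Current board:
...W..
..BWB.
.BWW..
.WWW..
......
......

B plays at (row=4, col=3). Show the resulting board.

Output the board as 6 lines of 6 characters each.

Place B at (4,3); scan 8 dirs for brackets.
Dir NW: opp run (3,2) capped by B -> flip
Dir N: opp run (3,3) (2,3) (1,3) (0,3), next=edge -> no flip
Dir NE: first cell '.' (not opp) -> no flip
Dir W: first cell '.' (not opp) -> no flip
Dir E: first cell '.' (not opp) -> no flip
Dir SW: first cell '.' (not opp) -> no flip
Dir S: first cell '.' (not opp) -> no flip
Dir SE: first cell '.' (not opp) -> no flip
All flips: (3,2)

Answer: ...W..
..BWB.
.BWW..
.WBW..
...B..
......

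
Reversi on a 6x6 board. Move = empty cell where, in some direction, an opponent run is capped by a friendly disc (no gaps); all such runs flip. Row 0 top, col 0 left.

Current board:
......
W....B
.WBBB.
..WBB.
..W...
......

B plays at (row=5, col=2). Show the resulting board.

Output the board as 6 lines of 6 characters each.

Answer: ......
W....B
.WBBB.
..BBB.
..B...
..B...

Derivation:
Place B at (5,2); scan 8 dirs for brackets.
Dir NW: first cell '.' (not opp) -> no flip
Dir N: opp run (4,2) (3,2) capped by B -> flip
Dir NE: first cell '.' (not opp) -> no flip
Dir W: first cell '.' (not opp) -> no flip
Dir E: first cell '.' (not opp) -> no flip
Dir SW: edge -> no flip
Dir S: edge -> no flip
Dir SE: edge -> no flip
All flips: (3,2) (4,2)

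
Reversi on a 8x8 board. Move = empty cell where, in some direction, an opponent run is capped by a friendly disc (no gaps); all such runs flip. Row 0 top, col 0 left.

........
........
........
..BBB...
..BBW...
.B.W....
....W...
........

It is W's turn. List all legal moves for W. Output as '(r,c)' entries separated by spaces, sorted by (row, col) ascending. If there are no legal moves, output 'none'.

(2,1): no bracket -> illegal
(2,2): flips 1 -> legal
(2,3): flips 2 -> legal
(2,4): flips 1 -> legal
(2,5): no bracket -> illegal
(3,1): flips 1 -> legal
(3,5): no bracket -> illegal
(4,0): no bracket -> illegal
(4,1): flips 2 -> legal
(4,5): no bracket -> illegal
(5,0): no bracket -> illegal
(5,2): no bracket -> illegal
(5,4): no bracket -> illegal
(6,0): no bracket -> illegal
(6,1): no bracket -> illegal
(6,2): no bracket -> illegal

Answer: (2,2) (2,3) (2,4) (3,1) (4,1)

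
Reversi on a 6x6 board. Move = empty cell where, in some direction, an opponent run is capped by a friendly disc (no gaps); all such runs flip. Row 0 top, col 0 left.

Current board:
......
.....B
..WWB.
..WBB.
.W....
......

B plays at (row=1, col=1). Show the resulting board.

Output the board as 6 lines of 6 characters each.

Answer: ......
.B...B
..BWB.
..WBB.
.W....
......

Derivation:
Place B at (1,1); scan 8 dirs for brackets.
Dir NW: first cell '.' (not opp) -> no flip
Dir N: first cell '.' (not opp) -> no flip
Dir NE: first cell '.' (not opp) -> no flip
Dir W: first cell '.' (not opp) -> no flip
Dir E: first cell '.' (not opp) -> no flip
Dir SW: first cell '.' (not opp) -> no flip
Dir S: first cell '.' (not opp) -> no flip
Dir SE: opp run (2,2) capped by B -> flip
All flips: (2,2)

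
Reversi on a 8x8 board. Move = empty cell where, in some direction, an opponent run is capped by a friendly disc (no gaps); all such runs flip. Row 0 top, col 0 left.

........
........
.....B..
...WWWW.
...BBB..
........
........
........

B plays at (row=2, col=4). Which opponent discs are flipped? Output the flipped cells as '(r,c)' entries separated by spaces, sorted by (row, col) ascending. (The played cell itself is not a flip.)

Dir NW: first cell '.' (not opp) -> no flip
Dir N: first cell '.' (not opp) -> no flip
Dir NE: first cell '.' (not opp) -> no flip
Dir W: first cell '.' (not opp) -> no flip
Dir E: first cell 'B' (not opp) -> no flip
Dir SW: opp run (3,3), next='.' -> no flip
Dir S: opp run (3,4) capped by B -> flip
Dir SE: opp run (3,5), next='.' -> no flip

Answer: (3,4)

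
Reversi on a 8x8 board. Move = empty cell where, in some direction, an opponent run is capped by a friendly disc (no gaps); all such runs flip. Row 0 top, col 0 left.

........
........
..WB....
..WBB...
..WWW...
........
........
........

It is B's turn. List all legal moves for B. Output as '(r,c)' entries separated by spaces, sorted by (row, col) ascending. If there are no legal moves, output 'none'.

(1,1): flips 1 -> legal
(1,2): no bracket -> illegal
(1,3): no bracket -> illegal
(2,1): flips 1 -> legal
(3,1): flips 1 -> legal
(3,5): no bracket -> illegal
(4,1): flips 1 -> legal
(4,5): no bracket -> illegal
(5,1): flips 1 -> legal
(5,2): flips 1 -> legal
(5,3): flips 1 -> legal
(5,4): flips 1 -> legal
(5,5): flips 1 -> legal

Answer: (1,1) (2,1) (3,1) (4,1) (5,1) (5,2) (5,3) (5,4) (5,5)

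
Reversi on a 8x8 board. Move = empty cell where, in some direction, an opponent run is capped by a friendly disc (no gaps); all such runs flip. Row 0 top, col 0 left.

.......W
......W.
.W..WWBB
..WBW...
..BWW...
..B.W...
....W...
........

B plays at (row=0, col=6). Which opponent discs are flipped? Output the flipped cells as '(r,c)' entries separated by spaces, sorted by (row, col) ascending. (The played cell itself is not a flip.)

Dir NW: edge -> no flip
Dir N: edge -> no flip
Dir NE: edge -> no flip
Dir W: first cell '.' (not opp) -> no flip
Dir E: opp run (0,7), next=edge -> no flip
Dir SW: first cell '.' (not opp) -> no flip
Dir S: opp run (1,6) capped by B -> flip
Dir SE: first cell '.' (not opp) -> no flip

Answer: (1,6)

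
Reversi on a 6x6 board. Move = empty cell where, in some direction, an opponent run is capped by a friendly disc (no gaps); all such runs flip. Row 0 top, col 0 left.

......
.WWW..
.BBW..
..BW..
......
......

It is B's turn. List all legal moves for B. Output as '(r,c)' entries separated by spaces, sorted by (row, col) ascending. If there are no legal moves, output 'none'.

(0,0): flips 1 -> legal
(0,1): flips 1 -> legal
(0,2): flips 1 -> legal
(0,3): flips 1 -> legal
(0,4): flips 1 -> legal
(1,0): no bracket -> illegal
(1,4): flips 1 -> legal
(2,0): no bracket -> illegal
(2,4): flips 1 -> legal
(3,4): flips 1 -> legal
(4,2): no bracket -> illegal
(4,3): no bracket -> illegal
(4,4): flips 1 -> legal

Answer: (0,0) (0,1) (0,2) (0,3) (0,4) (1,4) (2,4) (3,4) (4,4)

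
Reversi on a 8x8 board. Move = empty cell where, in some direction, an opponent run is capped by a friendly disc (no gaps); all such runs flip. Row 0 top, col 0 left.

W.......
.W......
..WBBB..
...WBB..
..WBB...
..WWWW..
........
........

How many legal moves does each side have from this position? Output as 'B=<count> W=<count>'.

Answer: B=10 W=8

Derivation:
-- B to move --
(0,1): no bracket -> illegal
(0,2): no bracket -> illegal
(1,0): no bracket -> illegal
(1,2): no bracket -> illegal
(1,3): no bracket -> illegal
(2,0): no bracket -> illegal
(2,1): flips 1 -> legal
(3,1): no bracket -> illegal
(3,2): flips 1 -> legal
(4,1): flips 1 -> legal
(4,5): no bracket -> illegal
(4,6): no bracket -> illegal
(5,1): flips 2 -> legal
(5,6): no bracket -> illegal
(6,1): flips 1 -> legal
(6,2): flips 1 -> legal
(6,3): flips 1 -> legal
(6,4): flips 1 -> legal
(6,5): flips 1 -> legal
(6,6): flips 1 -> legal
B mobility = 10
-- W to move --
(1,2): no bracket -> illegal
(1,3): flips 1 -> legal
(1,4): flips 3 -> legal
(1,5): flips 1 -> legal
(1,6): flips 3 -> legal
(2,6): flips 5 -> legal
(3,2): flips 1 -> legal
(3,6): flips 2 -> legal
(4,5): flips 2 -> legal
(4,6): no bracket -> illegal
W mobility = 8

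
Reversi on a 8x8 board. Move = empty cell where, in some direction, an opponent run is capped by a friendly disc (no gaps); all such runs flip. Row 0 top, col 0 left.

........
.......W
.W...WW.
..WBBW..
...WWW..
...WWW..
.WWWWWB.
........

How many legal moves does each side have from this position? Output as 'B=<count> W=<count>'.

Answer: B=8 W=5

Derivation:
-- B to move --
(0,6): no bracket -> illegal
(0,7): no bracket -> illegal
(1,0): no bracket -> illegal
(1,1): no bracket -> illegal
(1,2): no bracket -> illegal
(1,4): no bracket -> illegal
(1,5): no bracket -> illegal
(1,6): flips 1 -> legal
(2,0): no bracket -> illegal
(2,2): no bracket -> illegal
(2,3): no bracket -> illegal
(2,4): no bracket -> illegal
(2,7): no bracket -> illegal
(3,0): no bracket -> illegal
(3,1): flips 1 -> legal
(3,6): flips 1 -> legal
(3,7): no bracket -> illegal
(4,1): no bracket -> illegal
(4,2): no bracket -> illegal
(4,6): no bracket -> illegal
(5,0): no bracket -> illegal
(5,1): no bracket -> illegal
(5,2): flips 1 -> legal
(5,6): flips 1 -> legal
(6,0): flips 5 -> legal
(7,0): no bracket -> illegal
(7,1): no bracket -> illegal
(7,2): no bracket -> illegal
(7,3): flips 3 -> legal
(7,4): flips 3 -> legal
(7,5): no bracket -> illegal
(7,6): no bracket -> illegal
B mobility = 8
-- W to move --
(2,2): flips 1 -> legal
(2,3): flips 2 -> legal
(2,4): flips 1 -> legal
(4,2): no bracket -> illegal
(5,6): no bracket -> illegal
(5,7): no bracket -> illegal
(6,7): flips 1 -> legal
(7,5): no bracket -> illegal
(7,6): no bracket -> illegal
(7,7): flips 1 -> legal
W mobility = 5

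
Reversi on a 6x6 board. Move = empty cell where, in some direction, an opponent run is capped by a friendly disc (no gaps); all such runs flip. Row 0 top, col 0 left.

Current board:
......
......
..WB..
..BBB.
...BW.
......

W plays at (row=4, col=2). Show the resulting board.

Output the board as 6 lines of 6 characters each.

Answer: ......
......
..WB..
..WBB.
..WWW.
......

Derivation:
Place W at (4,2); scan 8 dirs for brackets.
Dir NW: first cell '.' (not opp) -> no flip
Dir N: opp run (3,2) capped by W -> flip
Dir NE: opp run (3,3), next='.' -> no flip
Dir W: first cell '.' (not opp) -> no flip
Dir E: opp run (4,3) capped by W -> flip
Dir SW: first cell '.' (not opp) -> no flip
Dir S: first cell '.' (not opp) -> no flip
Dir SE: first cell '.' (not opp) -> no flip
All flips: (3,2) (4,3)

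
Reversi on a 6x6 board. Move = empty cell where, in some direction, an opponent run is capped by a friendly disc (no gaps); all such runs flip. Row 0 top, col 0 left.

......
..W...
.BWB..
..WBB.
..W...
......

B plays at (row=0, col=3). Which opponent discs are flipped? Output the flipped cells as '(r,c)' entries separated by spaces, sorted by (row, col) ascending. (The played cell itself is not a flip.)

Dir NW: edge -> no flip
Dir N: edge -> no flip
Dir NE: edge -> no flip
Dir W: first cell '.' (not opp) -> no flip
Dir E: first cell '.' (not opp) -> no flip
Dir SW: opp run (1,2) capped by B -> flip
Dir S: first cell '.' (not opp) -> no flip
Dir SE: first cell '.' (not opp) -> no flip

Answer: (1,2)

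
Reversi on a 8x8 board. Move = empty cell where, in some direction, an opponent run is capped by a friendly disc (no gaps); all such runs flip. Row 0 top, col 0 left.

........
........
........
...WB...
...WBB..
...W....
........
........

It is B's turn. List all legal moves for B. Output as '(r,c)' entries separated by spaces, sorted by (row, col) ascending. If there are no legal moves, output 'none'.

(2,2): flips 1 -> legal
(2,3): no bracket -> illegal
(2,4): no bracket -> illegal
(3,2): flips 1 -> legal
(4,2): flips 1 -> legal
(5,2): flips 1 -> legal
(5,4): no bracket -> illegal
(6,2): flips 1 -> legal
(6,3): no bracket -> illegal
(6,4): no bracket -> illegal

Answer: (2,2) (3,2) (4,2) (5,2) (6,2)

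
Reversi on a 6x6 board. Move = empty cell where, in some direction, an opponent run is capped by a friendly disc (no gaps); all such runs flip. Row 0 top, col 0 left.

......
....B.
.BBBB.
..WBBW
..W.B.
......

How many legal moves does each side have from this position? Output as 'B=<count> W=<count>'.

Answer: B=5 W=6

Derivation:
-- B to move --
(2,5): no bracket -> illegal
(3,1): flips 1 -> legal
(4,1): flips 1 -> legal
(4,3): flips 1 -> legal
(4,5): no bracket -> illegal
(5,1): flips 1 -> legal
(5,2): flips 2 -> legal
(5,3): no bracket -> illegal
B mobility = 5
-- W to move --
(0,3): no bracket -> illegal
(0,4): no bracket -> illegal
(0,5): flips 2 -> legal
(1,0): flips 1 -> legal
(1,1): no bracket -> illegal
(1,2): flips 1 -> legal
(1,3): flips 1 -> legal
(1,5): flips 2 -> legal
(2,0): no bracket -> illegal
(2,5): no bracket -> illegal
(3,0): no bracket -> illegal
(3,1): no bracket -> illegal
(4,3): no bracket -> illegal
(4,5): no bracket -> illegal
(5,3): flips 1 -> legal
(5,4): no bracket -> illegal
(5,5): no bracket -> illegal
W mobility = 6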